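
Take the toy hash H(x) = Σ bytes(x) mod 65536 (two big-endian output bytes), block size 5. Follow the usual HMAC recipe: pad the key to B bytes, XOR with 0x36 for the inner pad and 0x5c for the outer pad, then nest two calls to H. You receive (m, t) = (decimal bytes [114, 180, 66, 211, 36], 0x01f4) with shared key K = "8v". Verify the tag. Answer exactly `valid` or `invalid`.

valid

Key "8v" = 38 76 is 2 bytes ≤ B = 5; zero-pad to 5 bytes: K' = 38 76 00 00 00.
K' ⊕ ipad = 0e 40 36 36 36; K' ⊕ opad = 64 2a 5c 5c 5c.
Inner hash: sum = 14+64+54+54+54+114+180+66+211+36 = 847 → 03 4f.
Outer hash (recomputed tag): sum = 100+42+92+92+92+3+79 = 500 → 01 f4.
Recomputed tag = 01f4; claimed = 01f4 → match.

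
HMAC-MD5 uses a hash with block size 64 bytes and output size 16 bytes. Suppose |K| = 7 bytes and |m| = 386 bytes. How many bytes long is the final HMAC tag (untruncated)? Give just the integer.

The tag is one MD5 digest: 16 bytes.

16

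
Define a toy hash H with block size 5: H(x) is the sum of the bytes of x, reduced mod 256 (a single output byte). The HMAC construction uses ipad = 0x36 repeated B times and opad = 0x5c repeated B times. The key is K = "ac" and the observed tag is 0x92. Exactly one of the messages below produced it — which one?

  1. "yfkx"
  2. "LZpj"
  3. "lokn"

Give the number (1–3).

3

Key "ac" = 61 63 is 2 bytes ≤ B = 5; zero-pad to 5 bytes: K' = 61 63 00 00 00.
K' ⊕ ipad = 57 55 36 36 36; K' ⊕ opad = 3d 3f 5c 5c 5c.
m1: inner = H(57 55 36 36 36 79 66 6b 78) = 10; tag = H(3d 3f 5c 5c 5c 10) = a0
m2: inner = H(57 55 36 36 36 4c 5a 70 6a) = ce; tag = H(3d 3f 5c 5c 5c ce) = 5e
m3: inner = H(57 55 36 36 36 6c 6f 6b 6e) = 02; tag = H(3d 3f 5c 5c 5c 02) = 92 ← matches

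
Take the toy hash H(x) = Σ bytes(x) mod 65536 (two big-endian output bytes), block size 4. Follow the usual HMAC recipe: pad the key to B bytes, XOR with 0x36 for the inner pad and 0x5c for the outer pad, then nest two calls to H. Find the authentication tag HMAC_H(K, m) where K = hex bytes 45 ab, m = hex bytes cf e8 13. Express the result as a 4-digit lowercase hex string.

Key hex bytes 45 ab is 2 bytes ≤ B = 4; zero-pad to 4 bytes: K' = 45 ab 00 00.
K' ⊕ ipad = 73 9d 36 36.  K' ⊕ opad = 19 f7 5c 5c.
Inner input = (K'⊕ipad) ∥ m = 73 9d 36 36 ∥ cf e8 13.
Inner hash: sum = 115+157+54+54+207+232+19 = 838 → 03 46.
Outer input = (K'⊕opad) ∥ inner = 19 f7 5c 5c ∥ 03 46.
Outer hash (tag): sum = 25+247+92+92+3+70 = 529 → 02 11.

0211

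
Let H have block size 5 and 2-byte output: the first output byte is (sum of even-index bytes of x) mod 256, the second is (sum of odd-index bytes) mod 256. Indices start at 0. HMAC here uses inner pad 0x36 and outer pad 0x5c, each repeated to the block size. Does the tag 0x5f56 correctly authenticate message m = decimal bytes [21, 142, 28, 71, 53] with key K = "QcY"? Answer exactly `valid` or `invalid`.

Key "QcY" = 51 63 59 is 3 bytes ≤ B = 5; zero-pad to 5 bytes: K' = 51 63 59 00 00.
K' ⊕ ipad = 67 55 6f 36 36; K' ⊕ opad = 0d 3f 05 5c 5c.
Inner hash: even-index sum = 481 mod 256 = 225; odd-index sum = 241 mod 256 = 241 → e1 f1.
Outer hash (recomputed tag): even-index sum = 351 mod 256 = 95; odd-index sum = 380 mod 256 = 124 → 5f 7c.
Recomputed tag = 5f7c; claimed = 5f56 → mismatch.

invalid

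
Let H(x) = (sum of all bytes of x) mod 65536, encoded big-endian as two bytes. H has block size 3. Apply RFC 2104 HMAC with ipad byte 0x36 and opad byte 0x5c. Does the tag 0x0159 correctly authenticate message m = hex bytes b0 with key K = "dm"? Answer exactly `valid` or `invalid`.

valid

Key "dm" = 64 6d is 2 bytes ≤ B = 3; zero-pad to 3 bytes: K' = 64 6d 00.
K' ⊕ ipad = 52 5b 36; K' ⊕ opad = 38 31 5c.
Inner hash: sum = 82+91+54+176 = 403 → 01 93.
Outer hash (recomputed tag): sum = 56+49+92+1+147 = 345 → 01 59.
Recomputed tag = 0159; claimed = 0159 → match.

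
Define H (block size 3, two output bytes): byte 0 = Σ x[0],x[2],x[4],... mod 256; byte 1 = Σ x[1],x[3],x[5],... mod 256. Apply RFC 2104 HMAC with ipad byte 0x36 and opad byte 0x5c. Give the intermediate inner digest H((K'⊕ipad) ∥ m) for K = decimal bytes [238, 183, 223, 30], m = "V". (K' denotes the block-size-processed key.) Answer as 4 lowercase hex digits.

3139

Key decimal bytes [238, 183, 223, 30] = ee b7 df 1e is 4 bytes > B = 3, so hash it first: H(key) = cd d5, then zero-pad to 3 bytes: K' = cd d5 00.
K' ⊕ ipad = fb e3 36.
Inner input = fb e3 36 ∥ 56.
Inner hash: even-index sum = 305 mod 256 = 49; odd-index sum = 313 mod 256 = 57 → 31 39.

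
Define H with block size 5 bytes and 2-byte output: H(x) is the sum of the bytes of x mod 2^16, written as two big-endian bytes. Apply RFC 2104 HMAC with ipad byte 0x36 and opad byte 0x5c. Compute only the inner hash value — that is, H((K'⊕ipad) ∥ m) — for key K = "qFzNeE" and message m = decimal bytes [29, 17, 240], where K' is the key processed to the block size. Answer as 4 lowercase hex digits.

0213

Key "qFzNeE" = 71 46 7a 4e 65 45 is 6 bytes > B = 5, so hash it first: H(key) = 02 29, then zero-pad to 5 bytes: K' = 02 29 00 00 00.
K' ⊕ ipad = 34 1f 36 36 36.
Inner input = 34 1f 36 36 36 ∥ 1d 11 f0.
Inner hash: sum = 52+31+54+54+54+29+17+240 = 531 → 02 13.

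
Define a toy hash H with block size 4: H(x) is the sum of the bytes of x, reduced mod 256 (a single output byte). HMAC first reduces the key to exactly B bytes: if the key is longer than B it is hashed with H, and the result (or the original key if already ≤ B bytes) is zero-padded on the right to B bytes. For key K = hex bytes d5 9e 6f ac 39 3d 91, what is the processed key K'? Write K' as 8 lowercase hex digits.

95000000

|K| = 7 > B = 4, so first hash the key.
H(K): sum = 213+158+111+172+57+61+145 = 917; mod 256 = 149 → 95.
Zero-pad H(K) = 95 to 4 bytes: K' = 95 00 00 00.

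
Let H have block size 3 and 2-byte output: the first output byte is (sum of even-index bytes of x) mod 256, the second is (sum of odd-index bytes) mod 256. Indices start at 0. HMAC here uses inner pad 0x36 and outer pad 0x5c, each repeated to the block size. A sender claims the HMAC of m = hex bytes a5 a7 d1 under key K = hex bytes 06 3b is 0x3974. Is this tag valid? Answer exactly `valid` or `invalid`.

Key hex bytes 06 3b is 2 bytes ≤ B = 3; zero-pad to 3 bytes: K' = 06 3b 00.
K' ⊕ ipad = 30 0d 36; K' ⊕ opad = 5a 67 5c.
Inner hash: even-index sum = 269 mod 256 = 13; odd-index sum = 387 mod 256 = 131 → 0d 83.
Outer hash (recomputed tag): even-index sum = 313 mod 256 = 57; odd-index sum = 116 mod 256 = 116 → 39 74.
Recomputed tag = 3974; claimed = 3974 → match.

valid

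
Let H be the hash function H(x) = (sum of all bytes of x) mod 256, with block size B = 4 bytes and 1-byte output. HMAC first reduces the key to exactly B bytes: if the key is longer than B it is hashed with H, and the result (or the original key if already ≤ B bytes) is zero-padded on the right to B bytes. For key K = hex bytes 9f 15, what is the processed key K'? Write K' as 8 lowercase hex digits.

9f150000

Key hex bytes 9f 15 is 2 bytes ≤ B = 4; zero-pad to 4 bytes: K' = 9f 15 00 00.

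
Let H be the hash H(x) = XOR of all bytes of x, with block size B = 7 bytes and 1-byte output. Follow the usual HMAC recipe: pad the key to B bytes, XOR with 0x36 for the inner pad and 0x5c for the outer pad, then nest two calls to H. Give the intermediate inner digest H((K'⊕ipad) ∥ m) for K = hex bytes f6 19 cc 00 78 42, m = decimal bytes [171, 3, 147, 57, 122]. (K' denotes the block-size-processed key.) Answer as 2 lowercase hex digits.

57

Key hex bytes f6 19 cc 00 78 42 is 6 bytes ≤ B = 7; zero-pad to 7 bytes: K' = f6 19 cc 00 78 42 00.
K' ⊕ ipad = c0 2f fa 36 4e 74 36.
Inner input = c0 2f fa 36 4e 74 36 ∥ ab 03 93 39 7a.
Inner hash: XOR c0⊕2f⊕fa⊕36⊕4e⊕74⊕36⊕ab⊕03⊕93⊕39⊕7a = 57.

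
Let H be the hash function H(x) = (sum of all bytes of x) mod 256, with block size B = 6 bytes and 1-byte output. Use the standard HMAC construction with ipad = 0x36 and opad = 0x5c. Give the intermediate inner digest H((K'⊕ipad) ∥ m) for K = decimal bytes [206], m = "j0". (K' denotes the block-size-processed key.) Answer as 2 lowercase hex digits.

Key decimal bytes [206] = ce is 1 byte ≤ B = 6; zero-pad to 6 bytes: K' = ce 00 00 00 00 00.
K' ⊕ ipad = f8 36 36 36 36 36.
Inner input = f8 36 36 36 36 36 ∥ 6a 30.
Inner hash: sum = 248+54+54+54+54+54+106+48 = 672; mod 256 = 160 → a0.

a0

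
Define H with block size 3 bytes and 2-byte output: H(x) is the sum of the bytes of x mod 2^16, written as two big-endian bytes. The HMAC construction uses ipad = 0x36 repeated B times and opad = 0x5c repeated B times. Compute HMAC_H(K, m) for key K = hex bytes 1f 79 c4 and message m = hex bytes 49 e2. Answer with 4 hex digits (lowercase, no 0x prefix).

0197

Key hex bytes 1f 79 c4 is exactly B = 3 bytes: K' = 1f 79 c4.
K' ⊕ ipad = 29 4f f2.  K' ⊕ opad = 43 25 98.
Inner input = (K'⊕ipad) ∥ m = 29 4f f2 ∥ 49 e2.
Inner hash: sum = 41+79+242+73+226 = 661 → 02 95.
Outer input = (K'⊕opad) ∥ inner = 43 25 98 ∥ 02 95.
Outer hash (tag): sum = 67+37+152+2+149 = 407 → 01 97.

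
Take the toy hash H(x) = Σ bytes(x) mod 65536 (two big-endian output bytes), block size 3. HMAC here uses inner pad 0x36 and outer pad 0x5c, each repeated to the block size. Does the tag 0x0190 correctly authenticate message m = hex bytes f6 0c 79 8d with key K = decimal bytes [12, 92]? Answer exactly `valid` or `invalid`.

valid

Key decimal bytes [12, 92] = 0c 5c is 2 bytes ≤ B = 3; zero-pad to 3 bytes: K' = 0c 5c 00.
K' ⊕ ipad = 3a 6a 36; K' ⊕ opad = 50 00 5c.
Inner hash: sum = 58+106+54+246+12+121+141 = 738 → 02 e2.
Outer hash (recomputed tag): sum = 80+0+92+2+226 = 400 → 01 90.
Recomputed tag = 0190; claimed = 0190 → match.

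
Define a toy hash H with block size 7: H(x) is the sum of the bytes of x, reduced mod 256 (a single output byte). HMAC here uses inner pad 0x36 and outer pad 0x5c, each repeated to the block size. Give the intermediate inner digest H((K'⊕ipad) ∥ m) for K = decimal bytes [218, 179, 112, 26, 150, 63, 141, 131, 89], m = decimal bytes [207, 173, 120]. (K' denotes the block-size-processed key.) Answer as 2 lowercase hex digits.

9b

Key decimal bytes [218, 179, 112, 26, 150, 63, 141, 131, 89] = da b3 70 1a 96 3f 8d 83 59 is 9 bytes > B = 7, so hash it first: H(key) = 55, then zero-pad to 7 bytes: K' = 55 00 00 00 00 00 00.
K' ⊕ ipad = 63 36 36 36 36 36 36.
Inner input = 63 36 36 36 36 36 36 ∥ cf ad 78.
Inner hash: sum = 99+54+54+54+54+54+54+207+173+120 = 923; mod 256 = 155 → 9b.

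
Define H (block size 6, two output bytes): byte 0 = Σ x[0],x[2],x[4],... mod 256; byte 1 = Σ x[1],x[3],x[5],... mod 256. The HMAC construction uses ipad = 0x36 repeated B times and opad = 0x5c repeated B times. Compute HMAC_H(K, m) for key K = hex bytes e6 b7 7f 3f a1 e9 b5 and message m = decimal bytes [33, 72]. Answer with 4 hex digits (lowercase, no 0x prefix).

b9d8

Key hex bytes e6 b7 7f 3f a1 e9 b5 is 7 bytes > B = 6, so hash it first: H(key) = bb df, then zero-pad to 6 bytes: K' = bb df 00 00 00 00.
K' ⊕ ipad = 8d e9 36 36 36 36.  K' ⊕ opad = e7 83 5c 5c 5c 5c.
Inner input = (K'⊕ipad) ∥ m = 8d e9 36 36 36 36 ∥ 21 48.
Inner hash: even-index sum = 282 mod 256 = 26; odd-index sum = 413 mod 256 = 157 → 1a 9d.
Outer input = (K'⊕opad) ∥ inner = e7 83 5c 5c 5c 5c ∥ 1a 9d.
Outer hash (tag): even-index sum = 441 mod 256 = 185; odd-index sum = 472 mod 256 = 216 → b9 d8.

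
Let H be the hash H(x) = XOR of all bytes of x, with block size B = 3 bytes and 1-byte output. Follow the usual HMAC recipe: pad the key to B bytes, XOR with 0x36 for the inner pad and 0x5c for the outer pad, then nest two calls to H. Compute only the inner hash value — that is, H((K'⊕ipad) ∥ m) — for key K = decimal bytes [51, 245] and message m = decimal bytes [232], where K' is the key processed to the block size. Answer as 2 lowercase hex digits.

Key decimal bytes [51, 245] = 33 f5 is 2 bytes ≤ B = 3; zero-pad to 3 bytes: K' = 33 f5 00.
K' ⊕ ipad = 05 c3 36.
Inner input = 05 c3 36 ∥ e8.
Inner hash: XOR 05⊕c3⊕36⊕e8 = 18.

18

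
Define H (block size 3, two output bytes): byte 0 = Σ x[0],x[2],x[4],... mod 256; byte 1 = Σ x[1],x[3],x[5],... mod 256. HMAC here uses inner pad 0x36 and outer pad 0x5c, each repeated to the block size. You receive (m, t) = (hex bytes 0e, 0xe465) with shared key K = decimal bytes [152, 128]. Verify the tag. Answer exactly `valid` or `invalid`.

Key decimal bytes [152, 128] = 98 80 is 2 bytes ≤ B = 3; zero-pad to 3 bytes: K' = 98 80 00.
K' ⊕ ipad = ae b6 36; K' ⊕ opad = c4 dc 5c.
Inner hash: even-index sum = 228 mod 256 = 228; odd-index sum = 196 mod 256 = 196 → e4 c4.
Outer hash (recomputed tag): even-index sum = 484 mod 256 = 228; odd-index sum = 448 mod 256 = 192 → e4 c0.
Recomputed tag = e4c0; claimed = e465 → mismatch.

invalid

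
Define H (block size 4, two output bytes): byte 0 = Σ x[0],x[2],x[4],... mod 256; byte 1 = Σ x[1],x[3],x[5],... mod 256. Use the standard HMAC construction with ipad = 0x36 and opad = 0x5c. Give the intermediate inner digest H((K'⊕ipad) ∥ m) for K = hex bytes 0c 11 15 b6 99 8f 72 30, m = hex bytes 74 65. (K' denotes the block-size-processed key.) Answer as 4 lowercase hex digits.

c44b

Key hex bytes 0c 11 15 b6 99 8f 72 30 is 8 bytes > B = 4, so hash it first: H(key) = 2c 86, then zero-pad to 4 bytes: K' = 2c 86 00 00.
K' ⊕ ipad = 1a b0 36 36.
Inner input = 1a b0 36 36 ∥ 74 65.
Inner hash: even-index sum = 196 mod 256 = 196; odd-index sum = 331 mod 256 = 75 → c4 4b.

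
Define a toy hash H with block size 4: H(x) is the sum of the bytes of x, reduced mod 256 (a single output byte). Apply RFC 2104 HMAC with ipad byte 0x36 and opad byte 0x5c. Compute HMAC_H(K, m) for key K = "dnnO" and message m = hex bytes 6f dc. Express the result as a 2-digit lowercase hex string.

Key "dnnO" = 64 6e 6e 4f is exactly B = 4 bytes: K' = 64 6e 6e 4f.
K' ⊕ ipad = 52 58 58 79.  K' ⊕ opad = 38 32 32 13.
Inner input = (K'⊕ipad) ∥ m = 52 58 58 79 ∥ 6f dc.
Inner hash: sum = 82+88+88+121+111+220 = 710; mod 256 = 198 → c6.
Outer input = (K'⊕opad) ∥ inner = 38 32 32 13 ∥ c6.
Outer hash (tag): sum = 56+50+50+19+198 = 373; mod 256 = 117 → 75.

75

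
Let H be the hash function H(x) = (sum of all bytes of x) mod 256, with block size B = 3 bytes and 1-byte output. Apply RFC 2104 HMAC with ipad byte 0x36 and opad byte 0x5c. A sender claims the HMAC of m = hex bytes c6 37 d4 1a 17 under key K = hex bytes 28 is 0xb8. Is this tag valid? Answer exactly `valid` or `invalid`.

Key hex bytes 28 is 1 byte ≤ B = 3; zero-pad to 3 bytes: K' = 28 00 00.
K' ⊕ ipad = 1e 36 36; K' ⊕ opad = 74 5c 5c.
Inner hash: sum = 30+54+54+198+55+212+26+23 = 652; mod 256 = 140 → 8c.
Outer hash (recomputed tag): sum = 116+92+92+140 = 440; mod 256 = 184 → b8.
Recomputed tag = b8; claimed = b8 → match.

valid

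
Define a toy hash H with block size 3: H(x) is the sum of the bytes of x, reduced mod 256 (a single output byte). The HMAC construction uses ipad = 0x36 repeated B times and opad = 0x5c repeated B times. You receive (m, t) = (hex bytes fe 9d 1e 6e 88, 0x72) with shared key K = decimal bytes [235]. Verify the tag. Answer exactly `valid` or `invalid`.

invalid

Key decimal bytes [235] = eb is 1 byte ≤ B = 3; zero-pad to 3 bytes: K' = eb 00 00.
K' ⊕ ipad = dd 36 36; K' ⊕ opad = b7 5c 5c.
Inner hash: sum = 221+54+54+254+157+30+110+136 = 1016; mod 256 = 248 → f8.
Outer hash (recomputed tag): sum = 183+92+92+248 = 615; mod 256 = 103 → 67.
Recomputed tag = 67; claimed = 72 → mismatch.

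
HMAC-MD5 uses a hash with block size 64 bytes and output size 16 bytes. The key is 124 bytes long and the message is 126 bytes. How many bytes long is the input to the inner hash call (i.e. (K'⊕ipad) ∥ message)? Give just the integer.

Key is 124 > 64 bytes, so it is hashed to 16 bytes then zero-padded to 64: |K'| = 64.
Inner input = (K'⊕ipad) ∥ m → 64 + 126 = 190 bytes.

190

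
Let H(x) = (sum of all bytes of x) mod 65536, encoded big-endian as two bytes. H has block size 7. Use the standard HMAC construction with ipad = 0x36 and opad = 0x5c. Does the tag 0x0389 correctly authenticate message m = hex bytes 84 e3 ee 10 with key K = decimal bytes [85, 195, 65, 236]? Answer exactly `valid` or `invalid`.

invalid

Key decimal bytes [85, 195, 65, 236] = 55 c3 41 ec is 4 bytes ≤ B = 7; zero-pad to 7 bytes: K' = 55 c3 41 ec 00 00 00.
K' ⊕ ipad = 63 f5 77 da 36 36 36; K' ⊕ opad = 09 9f 1d b0 5c 5c 5c.
Inner hash: sum = 99+245+119+218+54+54+54+132+227+238+16 = 1456 → 05 b0.
Outer hash (recomputed tag): sum = 9+159+29+176+92+92+92+5+176 = 830 → 03 3e.
Recomputed tag = 033e; claimed = 0389 → mismatch.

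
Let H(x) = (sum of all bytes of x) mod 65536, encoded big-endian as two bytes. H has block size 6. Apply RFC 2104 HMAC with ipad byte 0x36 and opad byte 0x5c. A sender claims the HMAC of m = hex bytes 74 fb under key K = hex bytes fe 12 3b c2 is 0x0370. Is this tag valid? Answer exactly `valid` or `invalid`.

Key hex bytes fe 12 3b c2 is 4 bytes ≤ B = 6; zero-pad to 6 bytes: K' = fe 12 3b c2 00 00.
K' ⊕ ipad = c8 24 0d f4 36 36; K' ⊕ opad = a2 4e 67 9e 5c 5c.
Inner hash: sum = 200+36+13+244+54+54+116+251 = 968 → 03 c8.
Outer hash (recomputed tag): sum = 162+78+103+158+92+92+3+200 = 888 → 03 78.
Recomputed tag = 0378; claimed = 0370 → mismatch.

invalid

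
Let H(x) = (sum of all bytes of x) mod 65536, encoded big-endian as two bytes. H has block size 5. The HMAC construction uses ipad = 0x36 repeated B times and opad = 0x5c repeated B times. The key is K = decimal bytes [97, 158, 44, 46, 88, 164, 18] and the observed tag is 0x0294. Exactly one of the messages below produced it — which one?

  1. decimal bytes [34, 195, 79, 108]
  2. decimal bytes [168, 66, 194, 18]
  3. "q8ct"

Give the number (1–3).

2

Key decimal bytes [97, 158, 44, 46, 88, 164, 18] = 61 9e 2c 2e 58 a4 12 is 7 bytes > B = 5, so hash it first: H(key) = 02 67, then zero-pad to 5 bytes: K' = 02 67 00 00 00.
K' ⊕ ipad = 34 51 36 36 36; K' ⊕ opad = 5e 3b 5c 5c 5c.
m1: inner = H(34 51 36 36 36 22 c3 4f 6c) = 02 c7; tag = H(5e 3b 5c 5c 5c 02 c7) = 0276
m2: inner = H(34 51 36 36 36 a8 42 c2 12) = 02 e5; tag = H(5e 3b 5c 5c 5c 02 e5) = 0294 ← matches
m3: inner = H(34 51 36 36 36 71 38 63 74) = 02 a7; tag = H(5e 3b 5c 5c 5c 02 a7) = 0256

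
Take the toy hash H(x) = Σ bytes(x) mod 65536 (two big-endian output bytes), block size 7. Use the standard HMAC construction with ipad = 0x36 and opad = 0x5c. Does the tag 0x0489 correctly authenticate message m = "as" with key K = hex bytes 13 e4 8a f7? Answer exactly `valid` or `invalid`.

valid

Key hex bytes 13 e4 8a f7 is 4 bytes ≤ B = 7; zero-pad to 7 bytes: K' = 13 e4 8a f7 00 00 00.
K' ⊕ ipad = 25 d2 bc c1 36 36 36; K' ⊕ opad = 4f b8 d6 ab 5c 5c 5c.
Inner hash: sum = 37+210+188+193+54+54+54+97+115 = 1002 → 03 ea.
Outer hash (recomputed tag): sum = 79+184+214+171+92+92+92+3+234 = 1161 → 04 89.
Recomputed tag = 0489; claimed = 0489 → match.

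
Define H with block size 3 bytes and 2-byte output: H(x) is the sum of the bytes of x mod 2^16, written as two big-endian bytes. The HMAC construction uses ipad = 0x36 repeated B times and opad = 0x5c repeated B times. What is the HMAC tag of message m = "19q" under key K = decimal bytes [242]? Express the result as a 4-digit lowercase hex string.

0173

Key decimal bytes [242] = f2 is 1 byte ≤ B = 3; zero-pad to 3 bytes: K' = f2 00 00.
K' ⊕ ipad = c4 36 36.  K' ⊕ opad = ae 5c 5c.
Inner input = (K'⊕ipad) ∥ m = c4 36 36 ∥ 31 39 71.
Inner hash: sum = 196+54+54+49+57+113 = 523 → 02 0b.
Outer input = (K'⊕opad) ∥ inner = ae 5c 5c ∥ 02 0b.
Outer hash (tag): sum = 174+92+92+2+11 = 371 → 01 73.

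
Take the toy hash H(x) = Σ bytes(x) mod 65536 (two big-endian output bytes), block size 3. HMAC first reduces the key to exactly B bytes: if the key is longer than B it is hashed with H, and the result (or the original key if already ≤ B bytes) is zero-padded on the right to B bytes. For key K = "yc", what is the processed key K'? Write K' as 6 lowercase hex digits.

796300

Key "yc" = 79 63 is 2 bytes ≤ B = 3; zero-pad to 3 bytes: K' = 79 63 00.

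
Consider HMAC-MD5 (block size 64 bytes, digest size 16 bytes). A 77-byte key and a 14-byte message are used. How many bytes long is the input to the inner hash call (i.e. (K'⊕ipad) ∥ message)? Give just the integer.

Key is 77 > 64 bytes, so it is hashed to 16 bytes then zero-padded to 64: |K'| = 64.
Inner input = (K'⊕ipad) ∥ m → 64 + 14 = 78 bytes.

78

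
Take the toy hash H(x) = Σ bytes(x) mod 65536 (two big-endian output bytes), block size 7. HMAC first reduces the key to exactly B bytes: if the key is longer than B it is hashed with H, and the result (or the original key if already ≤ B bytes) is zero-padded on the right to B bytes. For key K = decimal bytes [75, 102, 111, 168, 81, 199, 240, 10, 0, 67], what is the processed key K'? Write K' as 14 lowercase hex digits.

041d0000000000

|K| = 10 > B = 7, so first hash the key.
H(K): sum = 75+102+111+168+81+199+240+10+0+67 = 1053 → 04 1d.
Zero-pad H(K) = 04 1d to 7 bytes: K' = 04 1d 00 00 00 00 00.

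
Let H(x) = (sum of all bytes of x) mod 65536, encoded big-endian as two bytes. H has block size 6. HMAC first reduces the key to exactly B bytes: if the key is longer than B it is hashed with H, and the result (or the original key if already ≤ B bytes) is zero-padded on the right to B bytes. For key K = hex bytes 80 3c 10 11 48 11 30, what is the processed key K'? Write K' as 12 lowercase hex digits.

016600000000

|K| = 7 > B = 6, so first hash the key.
H(K): sum = 128+60+16+17+72+17+48 = 358 → 01 66.
Zero-pad H(K) = 01 66 to 6 bytes: K' = 01 66 00 00 00 00.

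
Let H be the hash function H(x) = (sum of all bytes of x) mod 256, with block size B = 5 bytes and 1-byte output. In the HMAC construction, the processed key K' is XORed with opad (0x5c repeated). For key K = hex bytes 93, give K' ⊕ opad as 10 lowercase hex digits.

Key hex bytes 93 is 1 byte ≤ B = 5; zero-pad to 5 bytes: K' = 93 00 00 00 00.
XOR each byte with 0x5c: 93⊕5c=cf, 00⊕5c=5c, 00⊕5c=5c, 00⊕5c=5c, 00⊕5c=5c.

cf5c5c5c5c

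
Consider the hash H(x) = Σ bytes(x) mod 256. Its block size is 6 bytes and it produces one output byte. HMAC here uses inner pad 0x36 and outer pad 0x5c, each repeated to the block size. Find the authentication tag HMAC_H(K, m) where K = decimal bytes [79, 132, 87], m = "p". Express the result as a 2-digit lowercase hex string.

Key decimal bytes [79, 132, 87] = 4f 84 57 is 3 bytes ≤ B = 6; zero-pad to 6 bytes: K' = 4f 84 57 00 00 00.
K' ⊕ ipad = 79 b2 61 36 36 36.  K' ⊕ opad = 13 d8 0b 5c 5c 5c.
Inner input = (K'⊕ipad) ∥ m = 79 b2 61 36 36 36 ∥ 70.
Inner hash: sum = 121+178+97+54+54+54+112 = 670; mod 256 = 158 → 9e.
Outer input = (K'⊕opad) ∥ inner = 13 d8 0b 5c 5c 5c ∥ 9e.
Outer hash (tag): sum = 19+216+11+92+92+92+158 = 680; mod 256 = 168 → a8.

a8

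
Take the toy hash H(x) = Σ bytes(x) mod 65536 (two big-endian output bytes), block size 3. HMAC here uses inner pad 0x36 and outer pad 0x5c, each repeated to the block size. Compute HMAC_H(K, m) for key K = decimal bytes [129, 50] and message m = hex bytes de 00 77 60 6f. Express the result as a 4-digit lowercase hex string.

Key decimal bytes [129, 50] = 81 32 is 2 bytes ≤ B = 3; zero-pad to 3 bytes: K' = 81 32 00.
K' ⊕ ipad = b7 04 36.  K' ⊕ opad = dd 6e 5c.
Inner input = (K'⊕ipad) ∥ m = b7 04 36 ∥ de 00 77 60 6f.
Inner hash: sum = 183+4+54+222+0+119+96+111 = 789 → 03 15.
Outer input = (K'⊕opad) ∥ inner = dd 6e 5c ∥ 03 15.
Outer hash (tag): sum = 221+110+92+3+21 = 447 → 01 bf.

01bf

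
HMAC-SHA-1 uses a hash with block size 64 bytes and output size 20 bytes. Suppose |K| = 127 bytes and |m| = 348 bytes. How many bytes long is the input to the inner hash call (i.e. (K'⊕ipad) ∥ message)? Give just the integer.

Key is 127 > 64 bytes, so it is hashed to 20 bytes then zero-padded to 64: |K'| = 64.
Inner input = (K'⊕ipad) ∥ m → 64 + 348 = 412 bytes.

412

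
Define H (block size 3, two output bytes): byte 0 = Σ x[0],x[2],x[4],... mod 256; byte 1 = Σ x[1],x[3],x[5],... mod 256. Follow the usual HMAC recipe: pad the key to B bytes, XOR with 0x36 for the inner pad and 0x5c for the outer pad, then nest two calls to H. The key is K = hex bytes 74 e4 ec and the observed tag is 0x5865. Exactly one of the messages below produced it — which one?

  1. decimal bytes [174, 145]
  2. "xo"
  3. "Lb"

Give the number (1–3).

Key hex bytes 74 e4 ec is exactly B = 3 bytes: K' = 74 e4 ec.
K' ⊕ ipad = 42 d2 da; K' ⊕ opad = 28 b8 b0.
m1: inner = H(42 d2 da ae 91) = ad 80; tag = H(28 b8 b0 ad 80) = 5865 ← matches
m2: inner = H(42 d2 da 78 6f) = 8b 4a; tag = H(28 b8 b0 8b 4a) = 2243
m3: inner = H(42 d2 da 4c 62) = 7e 1e; tag = H(28 b8 b0 7e 1e) = f636

1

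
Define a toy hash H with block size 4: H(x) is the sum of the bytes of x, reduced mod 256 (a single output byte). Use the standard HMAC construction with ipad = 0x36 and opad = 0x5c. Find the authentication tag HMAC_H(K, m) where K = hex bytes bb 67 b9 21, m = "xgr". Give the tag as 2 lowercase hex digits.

Key hex bytes bb 67 b9 21 is exactly B = 4 bytes: K' = bb 67 b9 21.
K' ⊕ ipad = 8d 51 8f 17.  K' ⊕ opad = e7 3b e5 7d.
Inner input = (K'⊕ipad) ∥ m = 8d 51 8f 17 ∥ 78 67 72.
Inner hash: sum = 141+81+143+23+120+103+114 = 725; mod 256 = 213 → d5.
Outer input = (K'⊕opad) ∥ inner = e7 3b e5 7d ∥ d5.
Outer hash (tag): sum = 231+59+229+125+213 = 857; mod 256 = 89 → 59.

59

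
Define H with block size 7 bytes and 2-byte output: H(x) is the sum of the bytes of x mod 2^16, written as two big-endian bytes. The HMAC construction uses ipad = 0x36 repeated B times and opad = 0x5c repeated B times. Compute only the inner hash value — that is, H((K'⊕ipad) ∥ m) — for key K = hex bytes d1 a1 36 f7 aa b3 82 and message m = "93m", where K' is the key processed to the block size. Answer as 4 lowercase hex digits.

04ed

Key hex bytes d1 a1 36 f7 aa b3 82 is exactly B = 7 bytes: K' = d1 a1 36 f7 aa b3 82.
K' ⊕ ipad = e7 97 00 c1 9c 85 b4.
Inner input = e7 97 00 c1 9c 85 b4 ∥ 39 33 6d.
Inner hash: sum = 231+151+0+193+156+133+180+57+51+109 = 1261 → 04 ed.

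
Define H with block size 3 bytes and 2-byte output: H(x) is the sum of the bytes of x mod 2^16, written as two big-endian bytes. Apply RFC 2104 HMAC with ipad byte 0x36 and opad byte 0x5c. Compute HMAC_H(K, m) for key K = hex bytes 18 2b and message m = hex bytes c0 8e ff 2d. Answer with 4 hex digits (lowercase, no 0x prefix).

0214

Key hex bytes 18 2b is 2 bytes ≤ B = 3; zero-pad to 3 bytes: K' = 18 2b 00.
K' ⊕ ipad = 2e 1d 36.  K' ⊕ opad = 44 77 5c.
Inner input = (K'⊕ipad) ∥ m = 2e 1d 36 ∥ c0 8e ff 2d.
Inner hash: sum = 46+29+54+192+142+255+45 = 763 → 02 fb.
Outer input = (K'⊕opad) ∥ inner = 44 77 5c ∥ 02 fb.
Outer hash (tag): sum = 68+119+92+2+251 = 532 → 02 14.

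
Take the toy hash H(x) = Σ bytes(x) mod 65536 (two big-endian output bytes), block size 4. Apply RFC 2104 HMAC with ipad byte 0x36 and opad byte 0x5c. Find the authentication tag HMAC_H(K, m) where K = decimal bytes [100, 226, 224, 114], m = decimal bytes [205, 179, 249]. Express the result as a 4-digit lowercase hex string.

Key decimal bytes [100, 226, 224, 114] = 64 e2 e0 72 is exactly B = 4 bytes: K' = 64 e2 e0 72.
K' ⊕ ipad = 52 d4 d6 44.  K' ⊕ opad = 38 be bc 2e.
Inner input = (K'⊕ipad) ∥ m = 52 d4 d6 44 ∥ cd b3 f9.
Inner hash: sum = 82+212+214+68+205+179+249 = 1209 → 04 b9.
Outer input = (K'⊕opad) ∥ inner = 38 be bc 2e ∥ 04 b9.
Outer hash (tag): sum = 56+190+188+46+4+185 = 669 → 02 9d.

029d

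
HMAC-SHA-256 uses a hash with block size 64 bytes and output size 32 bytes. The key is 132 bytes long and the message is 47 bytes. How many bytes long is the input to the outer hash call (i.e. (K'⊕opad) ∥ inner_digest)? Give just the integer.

Key is 132 > 64 bytes, so it is hashed to 32 bytes then zero-padded to 64: |K'| = 64.
Outer input = (K'⊕opad) ∥ H(inner) → 64 + 32 = 96 bytes.

96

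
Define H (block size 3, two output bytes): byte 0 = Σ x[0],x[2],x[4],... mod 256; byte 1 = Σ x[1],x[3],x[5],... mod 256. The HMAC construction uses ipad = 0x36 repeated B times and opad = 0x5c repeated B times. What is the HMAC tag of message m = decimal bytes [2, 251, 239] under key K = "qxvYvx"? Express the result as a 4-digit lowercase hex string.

Key "qxvYvx" = 71 78 76 59 76 78 is 6 bytes > B = 3, so hash it first: H(key) = 5d 49, then zero-pad to 3 bytes: K' = 5d 49 00.
K' ⊕ ipad = 6b 7f 36.  K' ⊕ opad = 01 15 5c.
Inner input = (K'⊕ipad) ∥ m = 6b 7f 36 ∥ 02 fb ef.
Inner hash: even-index sum = 412 mod 256 = 156; odd-index sum = 368 mod 256 = 112 → 9c 70.
Outer input = (K'⊕opad) ∥ inner = 01 15 5c ∥ 9c 70.
Outer hash (tag): even-index sum = 205 mod 256 = 205; odd-index sum = 177 mod 256 = 177 → cd b1.

cdb1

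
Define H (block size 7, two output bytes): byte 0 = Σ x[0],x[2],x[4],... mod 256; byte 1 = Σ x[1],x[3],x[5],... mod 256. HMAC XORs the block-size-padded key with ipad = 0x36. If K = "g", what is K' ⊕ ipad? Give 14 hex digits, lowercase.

Key "g" = 67 is 1 byte ≤ B = 7; zero-pad to 7 bytes: K' = 67 00 00 00 00 00 00.
XOR each byte with 0x36: 67⊕36=51, 00⊕36=36, 00⊕36=36, 00⊕36=36, 00⊕36=36, 00⊕36=36, 00⊕36=36.

51363636363636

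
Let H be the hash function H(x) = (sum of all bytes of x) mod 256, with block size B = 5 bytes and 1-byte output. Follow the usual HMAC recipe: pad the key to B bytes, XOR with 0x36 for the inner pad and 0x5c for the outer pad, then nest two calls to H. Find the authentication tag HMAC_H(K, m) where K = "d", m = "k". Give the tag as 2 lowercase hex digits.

3d

Key "d" = 64 is 1 byte ≤ B = 5; zero-pad to 5 bytes: K' = 64 00 00 00 00.
K' ⊕ ipad = 52 36 36 36 36.  K' ⊕ opad = 38 5c 5c 5c 5c.
Inner input = (K'⊕ipad) ∥ m = 52 36 36 36 36 ∥ 6b.
Inner hash: sum = 82+54+54+54+54+107 = 405; mod 256 = 149 → 95.
Outer input = (K'⊕opad) ∥ inner = 38 5c 5c 5c 5c ∥ 95.
Outer hash (tag): sum = 56+92+92+92+92+149 = 573; mod 256 = 61 → 3d.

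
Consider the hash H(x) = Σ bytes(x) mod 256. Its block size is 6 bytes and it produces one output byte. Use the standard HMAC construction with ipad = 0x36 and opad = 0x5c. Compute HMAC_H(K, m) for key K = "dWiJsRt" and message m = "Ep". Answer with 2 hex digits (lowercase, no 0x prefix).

Key "dWiJsRt" = 64 57 69 4a 73 52 74 is 7 bytes > B = 6, so hash it first: H(key) = a7, then zero-pad to 6 bytes: K' = a7 00 00 00 00 00.
K' ⊕ ipad = 91 36 36 36 36 36.  K' ⊕ opad = fb 5c 5c 5c 5c 5c.
Inner input = (K'⊕ipad) ∥ m = 91 36 36 36 36 36 ∥ 45 70.
Inner hash: sum = 145+54+54+54+54+54+69+112 = 596; mod 256 = 84 → 54.
Outer input = (K'⊕opad) ∥ inner = fb 5c 5c 5c 5c 5c ∥ 54.
Outer hash (tag): sum = 251+92+92+92+92+92+84 = 795; mod 256 = 27 → 1b.

1b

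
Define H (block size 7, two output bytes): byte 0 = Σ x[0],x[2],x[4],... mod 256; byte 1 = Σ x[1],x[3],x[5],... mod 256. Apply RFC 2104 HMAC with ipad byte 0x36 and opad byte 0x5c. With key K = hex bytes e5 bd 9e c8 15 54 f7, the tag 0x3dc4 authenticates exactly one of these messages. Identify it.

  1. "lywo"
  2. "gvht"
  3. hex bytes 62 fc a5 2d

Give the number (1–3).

1

Key hex bytes e5 bd 9e c8 15 54 f7 is exactly B = 7 bytes: K' = e5 bd 9e c8 15 54 f7.
K' ⊕ ipad = d3 8b a8 fe 23 62 c1; K' ⊕ opad = b9 e1 c2 94 49 08 ab.
m1: inner = H(d3 8b a8 fe 23 62 c1 6c 79 77 6f) = 47 ce; tag = H(b9 e1 c2 94 49 08 ab 47 ce) = 3dc4 ← matches
m2: inner = H(d3 8b a8 fe 23 62 c1 67 76 68 74) = 49 ba; tag = H(b9 e1 c2 94 49 08 ab 49 ba) = 29c6
m3: inner = H(d3 8b a8 fe 23 62 c1 62 fc a5 2d) = 88 f2; tag = H(b9 e1 c2 94 49 08 ab 88 f2) = 6105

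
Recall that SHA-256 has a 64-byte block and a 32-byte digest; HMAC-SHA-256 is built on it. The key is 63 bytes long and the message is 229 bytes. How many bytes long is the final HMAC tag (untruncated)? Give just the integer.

The tag is one SHA-256 digest: 32 bytes.

32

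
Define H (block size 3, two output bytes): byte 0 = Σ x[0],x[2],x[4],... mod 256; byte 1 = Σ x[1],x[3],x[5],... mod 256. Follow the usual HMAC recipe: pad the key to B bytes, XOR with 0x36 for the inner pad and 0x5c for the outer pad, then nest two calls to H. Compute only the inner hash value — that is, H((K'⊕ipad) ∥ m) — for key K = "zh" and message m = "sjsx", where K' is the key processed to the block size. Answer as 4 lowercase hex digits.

6444

Key "zh" = 7a 68 is 2 bytes ≤ B = 3; zero-pad to 3 bytes: K' = 7a 68 00.
K' ⊕ ipad = 4c 5e 36.
Inner input = 4c 5e 36 ∥ 73 6a 73 78.
Inner hash: even-index sum = 356 mod 256 = 100; odd-index sum = 324 mod 256 = 68 → 64 44.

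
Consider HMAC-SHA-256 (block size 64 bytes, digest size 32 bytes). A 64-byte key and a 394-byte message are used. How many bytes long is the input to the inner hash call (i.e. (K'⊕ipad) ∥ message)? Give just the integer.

458

Key is 64 ≤ 64 bytes, zero-padded: |K'| = 64.
Inner input = (K'⊕ipad) ∥ m → 64 + 394 = 458 bytes.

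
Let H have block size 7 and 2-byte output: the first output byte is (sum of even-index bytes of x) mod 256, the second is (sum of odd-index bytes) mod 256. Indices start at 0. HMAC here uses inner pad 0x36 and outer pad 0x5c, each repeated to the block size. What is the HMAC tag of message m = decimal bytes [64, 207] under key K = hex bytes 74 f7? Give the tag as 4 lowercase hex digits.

a916

Key hex bytes 74 f7 is 2 bytes ≤ B = 7; zero-pad to 7 bytes: K' = 74 f7 00 00 00 00 00.
K' ⊕ ipad = 42 c1 36 36 36 36 36.  K' ⊕ opad = 28 ab 5c 5c 5c 5c 5c.
Inner input = (K'⊕ipad) ∥ m = 42 c1 36 36 36 36 36 ∥ 40 cf.
Inner hash: even-index sum = 435 mod 256 = 179; odd-index sum = 365 mod 256 = 109 → b3 6d.
Outer input = (K'⊕opad) ∥ inner = 28 ab 5c 5c 5c 5c 5c ∥ b3 6d.
Outer hash (tag): even-index sum = 425 mod 256 = 169; odd-index sum = 534 mod 256 = 22 → a9 16.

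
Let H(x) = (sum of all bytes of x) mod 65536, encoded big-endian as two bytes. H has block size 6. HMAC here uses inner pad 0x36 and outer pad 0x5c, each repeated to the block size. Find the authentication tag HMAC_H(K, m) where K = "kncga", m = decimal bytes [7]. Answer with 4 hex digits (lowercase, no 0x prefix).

Key "kncga" = 6b 6e 63 67 61 is 5 bytes ≤ B = 6; zero-pad to 6 bytes: K' = 6b 6e 63 67 61 00.
K' ⊕ ipad = 5d 58 55 51 57 36.  K' ⊕ opad = 37 32 3f 3b 3d 5c.
Inner input = (K'⊕ipad) ∥ m = 5d 58 55 51 57 36 ∥ 07.
Inner hash: sum = 93+88+85+81+87+54+7 = 495 → 01 ef.
Outer input = (K'⊕opad) ∥ inner = 37 32 3f 3b 3d 5c ∥ 01 ef.
Outer hash (tag): sum = 55+50+63+59+61+92+1+239 = 620 → 02 6c.

026c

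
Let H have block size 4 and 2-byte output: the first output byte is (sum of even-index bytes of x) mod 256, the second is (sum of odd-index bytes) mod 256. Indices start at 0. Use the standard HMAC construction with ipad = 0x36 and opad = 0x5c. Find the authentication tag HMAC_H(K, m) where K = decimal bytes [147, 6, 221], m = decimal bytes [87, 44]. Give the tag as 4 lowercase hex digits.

3748

Key decimal bytes [147, 6, 221] = 93 06 dd is 3 bytes ≤ B = 4; zero-pad to 4 bytes: K' = 93 06 dd 00.
K' ⊕ ipad = a5 30 eb 36.  K' ⊕ opad = cf 5a 81 5c.
Inner input = (K'⊕ipad) ∥ m = a5 30 eb 36 ∥ 57 2c.
Inner hash: even-index sum = 487 mod 256 = 231; odd-index sum = 146 mod 256 = 146 → e7 92.
Outer input = (K'⊕opad) ∥ inner = cf 5a 81 5c ∥ e7 92.
Outer hash (tag): even-index sum = 567 mod 256 = 55; odd-index sum = 328 mod 256 = 72 → 37 48.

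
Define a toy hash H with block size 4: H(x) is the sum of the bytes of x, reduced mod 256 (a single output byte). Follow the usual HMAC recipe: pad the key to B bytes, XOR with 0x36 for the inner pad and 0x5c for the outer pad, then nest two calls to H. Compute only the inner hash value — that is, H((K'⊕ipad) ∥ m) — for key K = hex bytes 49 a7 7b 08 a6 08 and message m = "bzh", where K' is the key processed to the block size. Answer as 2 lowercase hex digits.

Key hex bytes 49 a7 7b 08 a6 08 is 6 bytes > B = 4, so hash it first: H(key) = 21, then zero-pad to 4 bytes: K' = 21 00 00 00.
K' ⊕ ipad = 17 36 36 36.
Inner input = 17 36 36 36 ∥ 62 7a 68.
Inner hash: sum = 23+54+54+54+98+122+104 = 509; mod 256 = 253 → fd.

fd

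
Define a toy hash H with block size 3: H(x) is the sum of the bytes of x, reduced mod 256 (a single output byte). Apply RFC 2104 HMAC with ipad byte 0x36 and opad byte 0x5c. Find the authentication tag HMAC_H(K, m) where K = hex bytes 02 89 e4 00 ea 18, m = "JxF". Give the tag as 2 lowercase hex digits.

Key hex bytes 02 89 e4 00 ea 18 is 6 bytes > B = 3, so hash it first: H(key) = 71, then zero-pad to 3 bytes: K' = 71 00 00.
K' ⊕ ipad = 47 36 36.  K' ⊕ opad = 2d 5c 5c.
Inner input = (K'⊕ipad) ∥ m = 47 36 36 ∥ 4a 78 46.
Inner hash: sum = 71+54+54+74+120+70 = 443; mod 256 = 187 → bb.
Outer input = (K'⊕opad) ∥ inner = 2d 5c 5c ∥ bb.
Outer hash (tag): sum = 45+92+92+187 = 416; mod 256 = 160 → a0.

a0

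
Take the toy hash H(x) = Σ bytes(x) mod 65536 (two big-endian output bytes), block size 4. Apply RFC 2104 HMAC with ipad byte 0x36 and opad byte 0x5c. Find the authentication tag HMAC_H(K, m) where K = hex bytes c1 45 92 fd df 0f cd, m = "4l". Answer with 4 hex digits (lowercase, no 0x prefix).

Key hex bytes c1 45 92 fd df 0f cd is 7 bytes > B = 4, so hash it first: H(key) = 04 50, then zero-pad to 4 bytes: K' = 04 50 00 00.
K' ⊕ ipad = 32 66 36 36.  K' ⊕ opad = 58 0c 5c 5c.
Inner input = (K'⊕ipad) ∥ m = 32 66 36 36 ∥ 34 6c.
Inner hash: sum = 50+102+54+54+52+108 = 420 → 01 a4.
Outer input = (K'⊕opad) ∥ inner = 58 0c 5c 5c ∥ 01 a4.
Outer hash (tag): sum = 88+12+92+92+1+164 = 449 → 01 c1.

01c1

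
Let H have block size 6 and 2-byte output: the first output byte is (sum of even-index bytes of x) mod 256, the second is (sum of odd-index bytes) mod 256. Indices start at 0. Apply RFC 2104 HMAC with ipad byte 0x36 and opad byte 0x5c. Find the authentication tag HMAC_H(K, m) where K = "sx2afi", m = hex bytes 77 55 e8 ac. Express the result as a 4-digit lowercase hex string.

cf9b

Key "sx2afi" = 73 78 32 61 66 69 is exactly B = 6 bytes: K' = 73 78 32 61 66 69.
K' ⊕ ipad = 45 4e 04 57 50 5f.  K' ⊕ opad = 2f 24 6e 3d 3a 35.
Inner input = (K'⊕ipad) ∥ m = 45 4e 04 57 50 5f ∥ 77 55 e8 ac.
Inner hash: even-index sum = 504 mod 256 = 248; odd-index sum = 517 mod 256 = 5 → f8 05.
Outer input = (K'⊕opad) ∥ inner = 2f 24 6e 3d 3a 35 ∥ f8 05.
Outer hash (tag): even-index sum = 463 mod 256 = 207; odd-index sum = 155 mod 256 = 155 → cf 9b.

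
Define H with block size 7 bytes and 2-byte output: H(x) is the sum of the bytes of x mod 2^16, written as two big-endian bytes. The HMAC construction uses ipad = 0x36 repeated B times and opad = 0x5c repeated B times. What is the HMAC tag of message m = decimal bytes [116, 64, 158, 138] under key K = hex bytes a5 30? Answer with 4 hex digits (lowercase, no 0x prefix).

Key hex bytes a5 30 is 2 bytes ≤ B = 7; zero-pad to 7 bytes: K' = a5 30 00 00 00 00 00.
K' ⊕ ipad = 93 06 36 36 36 36 36.  K' ⊕ opad = f9 6c 5c 5c 5c 5c 5c.
Inner input = (K'⊕ipad) ∥ m = 93 06 36 36 36 36 36 ∥ 74 40 9e 8a.
Inner hash: sum = 147+6+54+54+54+54+54+116+64+158+138 = 899 → 03 83.
Outer input = (K'⊕opad) ∥ inner = f9 6c 5c 5c 5c 5c 5c ∥ 03 83.
Outer hash (tag): sum = 249+108+92+92+92+92+92+3+131 = 951 → 03 b7.

03b7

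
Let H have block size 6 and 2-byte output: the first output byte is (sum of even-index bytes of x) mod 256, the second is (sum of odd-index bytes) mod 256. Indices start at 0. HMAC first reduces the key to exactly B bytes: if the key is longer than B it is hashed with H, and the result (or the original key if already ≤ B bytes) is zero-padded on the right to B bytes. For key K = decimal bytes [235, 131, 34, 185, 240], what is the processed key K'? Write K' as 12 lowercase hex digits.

eb8322b9f000

Key decimal bytes [235, 131, 34, 185, 240] = eb 83 22 b9 f0 is 5 bytes ≤ B = 6; zero-pad to 6 bytes: K' = eb 83 22 b9 f0 00.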